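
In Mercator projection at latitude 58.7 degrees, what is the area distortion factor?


area_distortion = 1/cos^2(58.7) = 3.705

3.705


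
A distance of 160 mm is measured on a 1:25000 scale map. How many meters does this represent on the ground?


ground = 160 mm * 25000 / 1000 = 4000.0 m

4000.0 m


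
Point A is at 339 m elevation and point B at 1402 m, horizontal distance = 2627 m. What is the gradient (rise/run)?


gradient = (1402 - 339) / 2627 = 1063 / 2627 = 0.4046

0.4046


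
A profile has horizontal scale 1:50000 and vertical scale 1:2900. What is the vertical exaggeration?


VE = horizontal_scale / vertical_scale = 50000 / 2900 ≈ 17.2

17.2x


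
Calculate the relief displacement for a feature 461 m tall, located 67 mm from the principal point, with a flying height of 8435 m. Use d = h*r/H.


d = h * r / H = 461 * 67 / 8435 = 3.66 mm

3.66 mm


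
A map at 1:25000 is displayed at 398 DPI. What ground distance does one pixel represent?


pixel_cm = 2.54 / 398 ≈ 0.006382 cm
ground = pixel_cm * 25000 / 100 = 2.54 * 25000 / (398 * 100) = 63500 / 39800 ≈ 1.6 m

1.6 m


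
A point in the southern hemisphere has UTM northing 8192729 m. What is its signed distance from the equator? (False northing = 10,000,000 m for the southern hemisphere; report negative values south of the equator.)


For southern: actual = 8192729 - 10000000 = -1807271 m

-1807271 m


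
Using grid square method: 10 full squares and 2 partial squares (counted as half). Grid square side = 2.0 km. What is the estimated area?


effective squares = 10 + 2 * 0.5 = 11.0
area = 11.0 * 4.0 = 44.0 km^2

44.0 km^2


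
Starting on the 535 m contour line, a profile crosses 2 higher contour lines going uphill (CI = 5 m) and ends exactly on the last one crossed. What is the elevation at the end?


elevation = 535 + 2 * 5 = 545 m

545 m


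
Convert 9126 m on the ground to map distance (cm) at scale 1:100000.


map_cm = 9126 * 100 / 100000 = 9.126 cm ≈ 9.13 cm

9.13 cm


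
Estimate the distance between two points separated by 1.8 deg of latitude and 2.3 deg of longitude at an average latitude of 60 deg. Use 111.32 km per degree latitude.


dlat_km = 1.8 * 111.32 = 200.376
dlon_km = 2.3 * 111.32 * cos(60) ≈ 128.018
dist = sqrt(200.376^2 + 128.018^2) ≈ 237.8 km

237.8 km


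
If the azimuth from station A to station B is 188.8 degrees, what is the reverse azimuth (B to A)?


back azimuth = (188.8 + 180) mod 360 = 8.8 degrees

8.8 degrees


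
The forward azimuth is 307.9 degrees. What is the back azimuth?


back azimuth = (307.9 + 180) mod 360 = 127.9 degrees

127.9 degrees


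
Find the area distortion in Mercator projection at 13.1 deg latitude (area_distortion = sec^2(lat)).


area_distortion = 1/cos^2(13.1) = 1.054

1.054


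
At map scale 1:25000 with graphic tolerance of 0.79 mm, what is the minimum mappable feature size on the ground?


ground = 0.79 mm * 25000 / 1000 = 19.75 m

19.75 m


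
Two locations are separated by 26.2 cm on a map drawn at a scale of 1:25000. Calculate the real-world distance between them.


ground = 26.2 cm * 25000 / 100 = 6550.0 m = 6.55 km

6.55 km


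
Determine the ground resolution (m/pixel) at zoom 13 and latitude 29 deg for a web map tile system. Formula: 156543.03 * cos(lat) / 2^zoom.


res = 156543.03 * cos(29) / 2^13 = 156543.03 * 0.87461971 / 8192 = 16.71 m/pixel

16.71 m/pixel


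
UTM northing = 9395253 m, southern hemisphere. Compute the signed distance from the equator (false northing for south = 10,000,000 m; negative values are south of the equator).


For southern: actual = 9395253 - 10000000 = -604747 m

-604747 m


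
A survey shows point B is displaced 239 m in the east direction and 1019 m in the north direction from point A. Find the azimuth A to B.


az = atan2(239, 1019) = 13.2 deg
adjusted to 0-360: 13.2 degrees

13.2 degrees


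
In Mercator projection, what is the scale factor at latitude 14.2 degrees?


SF = 1 / cos(14.2) = 1 / 0.969445 = 1.032

1.032


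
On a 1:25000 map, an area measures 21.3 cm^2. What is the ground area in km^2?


ground_area = 21.3 * (25000/100)^2 = 1331250.0 m^2 = 1.33125 km^2 ≈ 1.331 km^2

1.331 km^2


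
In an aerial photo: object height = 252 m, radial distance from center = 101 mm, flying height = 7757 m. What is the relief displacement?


d = h * r / H = 252 * 101 / 7757 = 3.28 mm

3.28 mm


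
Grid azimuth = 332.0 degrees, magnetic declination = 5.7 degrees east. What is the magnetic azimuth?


magnetic azimuth = grid azimuth - declination (east +ve)
mag_az = 332.0 - 5.7 = 326.3 degrees

326.3 degrees


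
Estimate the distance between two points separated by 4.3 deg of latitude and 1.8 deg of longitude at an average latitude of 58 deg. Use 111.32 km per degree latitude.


dlat_km = 4.3 * 111.32 = 478.676
dlon_km = 1.8 * 111.32 * cos(58) ≈ 106.183
dist = sqrt(478.676^2 + 106.183^2) ≈ 490.3 km

490.3 km


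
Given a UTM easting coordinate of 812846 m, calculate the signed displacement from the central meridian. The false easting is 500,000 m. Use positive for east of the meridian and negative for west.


displacement = 812846 - 500000 = 312846 m

312846 m


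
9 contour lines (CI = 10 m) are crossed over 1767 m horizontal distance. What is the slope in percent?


elevation change = 9 * 10 = 90 m
slope = 90 / 1767 * 100 = 5.1%

5.1%


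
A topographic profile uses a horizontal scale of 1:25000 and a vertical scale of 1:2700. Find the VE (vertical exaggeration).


VE = horizontal_scale / vertical_scale = 25000 / 2700 ≈ 9.3

9.3x


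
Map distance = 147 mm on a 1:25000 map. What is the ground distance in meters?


ground = 147 mm * 25000 / 1000 = 3675.0 m

3675.0 m


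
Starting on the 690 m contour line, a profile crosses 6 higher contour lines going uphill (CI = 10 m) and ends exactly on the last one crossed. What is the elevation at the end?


elevation = 690 + 6 * 10 = 750 m

750 m


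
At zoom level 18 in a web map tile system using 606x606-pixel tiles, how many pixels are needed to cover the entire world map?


tiles per axis = 2^18 = 262144
total tiles = 262144^2 = 68719476736
pixels per axis = 262144 * 606 = 158859264
total pixels = 158859264^2 = 25236265758621696

25236265758621696 pixels


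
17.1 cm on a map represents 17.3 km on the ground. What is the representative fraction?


ground = 17.3 km = 1730000 cm; RF denominator = ground / map = 1730000 / 17.1 ≈ 101170; RF = 1:101170

1:101170


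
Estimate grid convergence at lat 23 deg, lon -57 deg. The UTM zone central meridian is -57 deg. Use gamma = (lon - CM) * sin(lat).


gamma = (-57 - -57) * sin(23) = 0 * 0.390731 = 0.0 degrees

0.0 degrees


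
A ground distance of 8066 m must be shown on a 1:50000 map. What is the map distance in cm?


map_cm = 8066 * 100 / 50000 = 16.132 cm ≈ 16.13 cm

16.13 cm


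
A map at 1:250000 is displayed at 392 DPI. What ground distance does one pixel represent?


pixel_cm = 2.54 / 392 ≈ 0.00648 cm
ground = pixel_cm * 250000 / 100 = 2.54 * 250000 / (392 * 100) = 635000 / 39200 ≈ 16.2 m

16.2 m


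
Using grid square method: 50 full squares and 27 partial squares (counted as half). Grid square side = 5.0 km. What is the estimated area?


effective squares = 50 + 27 * 0.5 = 63.5
area = 63.5 * 25.0 = 1587.5 km^2

1587.5 km^2


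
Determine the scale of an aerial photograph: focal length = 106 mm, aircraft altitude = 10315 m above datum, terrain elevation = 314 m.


scale = f / (H - h) = 106 mm / 10001 m = 106 / 10001000 = 1:94349

1:94349


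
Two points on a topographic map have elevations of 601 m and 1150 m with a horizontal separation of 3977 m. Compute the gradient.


gradient = (1150 - 601) / 3977 = 549 / 3977 = 0.138

0.138


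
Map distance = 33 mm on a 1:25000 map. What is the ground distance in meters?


ground = 33 mm * 25000 / 1000 = 825.0 m

825.0 m


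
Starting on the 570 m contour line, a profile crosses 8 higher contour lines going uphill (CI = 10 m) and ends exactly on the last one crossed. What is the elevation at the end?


elevation = 570 + 8 * 10 = 650 m

650 m


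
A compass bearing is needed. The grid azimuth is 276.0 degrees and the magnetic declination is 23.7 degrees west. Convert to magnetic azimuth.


magnetic azimuth = grid azimuth - declination (east +ve)
mag_az = 276.0 - -23.7 = 299.7 degrees

299.7 degrees


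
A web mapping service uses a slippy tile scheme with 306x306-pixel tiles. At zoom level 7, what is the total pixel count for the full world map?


tiles per axis = 2^7 = 128
total tiles = 128^2 = 16384
pixels per axis = 128 * 306 = 39168
total pixels = 39168^2 = 1534132224

1534132224 pixels


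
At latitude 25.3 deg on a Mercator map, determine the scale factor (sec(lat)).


SF = 1 / cos(25.3) = 1 / 0.904083 = 1.106

1.106


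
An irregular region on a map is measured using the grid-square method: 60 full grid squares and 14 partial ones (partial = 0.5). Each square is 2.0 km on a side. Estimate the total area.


effective squares = 60 + 14 * 0.5 = 67.0
area = 67.0 * 4.0 = 268.0 km^2

268.0 km^2


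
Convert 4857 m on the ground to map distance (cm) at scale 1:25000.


map_cm = 4857 * 100 / 25000 = 19.428 cm ≈ 19.43 cm

19.43 cm


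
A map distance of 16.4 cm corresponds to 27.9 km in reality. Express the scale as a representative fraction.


ground = 27.9 km = 2790000 cm; RF denominator = ground / map = 2790000 / 16.4 ≈ 170122; RF = 1:170122

1:170122


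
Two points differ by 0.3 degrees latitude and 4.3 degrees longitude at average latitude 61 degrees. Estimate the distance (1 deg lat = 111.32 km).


dlat_km = 0.3 * 111.32 = 33.396
dlon_km = 4.3 * 111.32 * cos(61) ≈ 232.067
dist = sqrt(33.396^2 + 232.067^2) ≈ 234.5 km

234.5 km


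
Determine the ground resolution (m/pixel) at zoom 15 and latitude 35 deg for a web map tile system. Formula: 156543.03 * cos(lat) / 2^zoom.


res = 156543.03 * cos(35) / 2^15 = 156543.03 * 0.81915204 / 32768 = 3.91 m/pixel

3.91 m/pixel


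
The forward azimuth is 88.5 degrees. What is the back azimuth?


back azimuth = (88.5 + 180) mod 360 = 268.5 degrees

268.5 degrees


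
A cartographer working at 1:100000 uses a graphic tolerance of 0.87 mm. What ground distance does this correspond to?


ground = 0.87 mm * 100000 / 1000 = 87.0 m

87.0 m


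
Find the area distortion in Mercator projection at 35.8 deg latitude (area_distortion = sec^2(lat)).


area_distortion = 1/cos^2(35.8) = 1.52

1.52


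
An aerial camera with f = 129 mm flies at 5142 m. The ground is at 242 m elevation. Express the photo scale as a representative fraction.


scale = f / (H - h) = 129 mm / 4900 m = 129 / 4900000 = 1:37984

1:37984


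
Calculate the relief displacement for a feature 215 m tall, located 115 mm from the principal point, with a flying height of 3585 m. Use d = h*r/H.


d = h * r / H = 215 * 115 / 3585 = 6.9 mm

6.9 mm


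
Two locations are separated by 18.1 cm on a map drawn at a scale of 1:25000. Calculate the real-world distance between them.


ground = 18.1 cm * 25000 / 100 = 4525.0 m = 4.525 km

4.525 km


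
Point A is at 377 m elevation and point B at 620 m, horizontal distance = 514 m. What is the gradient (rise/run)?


gradient = (620 - 377) / 514 = 243 / 514 = 0.4728

0.4728


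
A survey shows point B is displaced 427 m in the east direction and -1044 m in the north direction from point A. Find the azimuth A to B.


az = atan2(427, -1044) = 157.8 deg
adjusted to 0-360: 157.8 degrees

157.8 degrees


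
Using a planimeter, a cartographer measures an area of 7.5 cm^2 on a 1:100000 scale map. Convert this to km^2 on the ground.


ground_area = 7.5 * (100000/100)^2 = 7500000.0 m^2 = 7.5 km^2

7.5 km^2


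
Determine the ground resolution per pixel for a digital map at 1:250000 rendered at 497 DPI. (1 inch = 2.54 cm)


pixel_cm = 2.54 / 497 ≈ 0.005111 cm
ground = pixel_cm * 250000 / 100 = 2.54 * 250000 / (497 * 100) = 635000 / 49700 ≈ 12.78 m

12.78 m


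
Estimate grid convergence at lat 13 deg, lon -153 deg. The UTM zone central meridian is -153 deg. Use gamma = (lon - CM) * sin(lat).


gamma = (-153 - -153) * sin(13) = 0 * 0.224951 = 0.0 degrees

0.0 degrees


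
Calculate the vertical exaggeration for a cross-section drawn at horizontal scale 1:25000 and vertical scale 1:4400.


VE = horizontal_scale / vertical_scale = 25000 / 4400 ≈ 5.7

5.7x


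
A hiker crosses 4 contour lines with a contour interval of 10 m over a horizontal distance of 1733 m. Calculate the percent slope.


elevation change = 4 * 10 = 40 m
slope = 40 / 1733 * 100 = 2.3%

2.3%


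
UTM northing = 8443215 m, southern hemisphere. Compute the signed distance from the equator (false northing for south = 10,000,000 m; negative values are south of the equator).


For southern: actual = 8443215 - 10000000 = -1556785 m

-1556785 m


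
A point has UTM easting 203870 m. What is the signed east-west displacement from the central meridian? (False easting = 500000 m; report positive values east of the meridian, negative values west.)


displacement = 203870 - 500000 = -296130 m

-296130 m


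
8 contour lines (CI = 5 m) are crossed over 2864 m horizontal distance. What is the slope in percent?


elevation change = 8 * 5 = 40 m
slope = 40 / 2864 * 100 = 1.4%

1.4%


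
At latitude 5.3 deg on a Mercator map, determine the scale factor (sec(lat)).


SF = 1 / cos(5.3) = 1 / 0.995725 = 1.004

1.004


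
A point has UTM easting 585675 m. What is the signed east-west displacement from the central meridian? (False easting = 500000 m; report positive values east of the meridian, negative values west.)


displacement = 585675 - 500000 = 85675 m

85675 m


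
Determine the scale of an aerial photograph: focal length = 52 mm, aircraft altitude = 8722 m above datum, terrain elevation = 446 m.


scale = f / (H - h) = 52 mm / 8276 m = 52 / 8276000 = 1:159154

1:159154


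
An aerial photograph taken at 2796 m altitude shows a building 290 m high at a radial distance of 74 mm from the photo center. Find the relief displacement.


d = h * r / H = 290 * 74 / 2796 = 7.68 mm

7.68 mm


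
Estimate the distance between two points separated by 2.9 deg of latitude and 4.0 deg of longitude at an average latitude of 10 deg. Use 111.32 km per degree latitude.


dlat_km = 2.9 * 111.32 = 322.828
dlon_km = 4.0 * 111.32 * cos(10) ≈ 438.515
dist = sqrt(322.828^2 + 438.515^2) ≈ 544.5 km

544.5 km


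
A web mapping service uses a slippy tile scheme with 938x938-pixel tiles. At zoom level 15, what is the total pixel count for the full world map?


tiles per axis = 2^15 = 32768
total tiles = 32768^2 = 1073741824
pixels per axis = 32768 * 938 = 30736384
total pixels = 30736384^2 = 944725301395456

944725301395456 pixels


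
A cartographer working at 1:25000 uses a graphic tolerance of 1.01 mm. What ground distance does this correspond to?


ground = 1.01 mm * 25000 / 1000 = 25.25 m

25.25 m


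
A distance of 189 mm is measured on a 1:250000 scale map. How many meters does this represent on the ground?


ground = 189 mm * 250000 / 1000 = 47250.0 m

47250.0 m


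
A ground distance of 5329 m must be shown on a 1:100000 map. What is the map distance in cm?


map_cm = 5329 * 100 / 100000 = 5.329 cm ≈ 5.33 cm

5.33 cm


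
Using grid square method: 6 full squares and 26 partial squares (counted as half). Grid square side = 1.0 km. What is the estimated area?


effective squares = 6 + 26 * 0.5 = 19.0
area = 19.0 * 1.0 = 19.0 km^2

19.0 km^2


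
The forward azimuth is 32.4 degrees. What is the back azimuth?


back azimuth = (32.4 + 180) mod 360 = 212.4 degrees

212.4 degrees


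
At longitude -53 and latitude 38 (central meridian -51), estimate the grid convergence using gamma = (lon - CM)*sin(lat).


gamma = (-53 - -51) * sin(38) = -2 * 0.615661 = -1.231 degrees

-1.231 degrees


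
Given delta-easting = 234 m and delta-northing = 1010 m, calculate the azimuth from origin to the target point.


az = atan2(234, 1010) = 13.0 deg
adjusted to 0-360: 13.0 degrees

13.0 degrees


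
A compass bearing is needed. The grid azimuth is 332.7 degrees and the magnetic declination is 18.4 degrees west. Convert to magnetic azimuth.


magnetic azimuth = grid azimuth - declination (east +ve)
mag_az = 332.7 - -18.4 = 351.1 degrees

351.1 degrees


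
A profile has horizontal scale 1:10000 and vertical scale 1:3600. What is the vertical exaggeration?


VE = horizontal_scale / vertical_scale = 10000 / 3600 ≈ 2.8

2.8x


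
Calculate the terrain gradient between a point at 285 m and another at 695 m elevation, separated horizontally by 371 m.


gradient = (695 - 285) / 371 = 410 / 371 = 1.1051

1.1051


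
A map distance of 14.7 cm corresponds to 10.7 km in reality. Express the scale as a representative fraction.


ground = 10.7 km = 1070000 cm; RF denominator = ground / map = 1070000 / 14.7 ≈ 72789; RF = 1:72789

1:72789


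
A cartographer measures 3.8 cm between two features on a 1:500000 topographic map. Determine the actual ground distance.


ground = 3.8 cm * 500000 / 100 = 19000.0 m = 19.0 km

19.0 km


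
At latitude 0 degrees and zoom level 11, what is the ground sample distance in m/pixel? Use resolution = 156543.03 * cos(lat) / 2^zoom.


res = 156543.03 * cos(0) / 2^11 = 156543.03 * 1.0 / 2048 = 76.44 m/pixel

76.44 m/pixel


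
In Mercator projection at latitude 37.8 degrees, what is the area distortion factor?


area_distortion = 1/cos^2(37.8) = 1.602

1.602


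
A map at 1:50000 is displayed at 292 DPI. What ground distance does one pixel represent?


pixel_cm = 2.54 / 292 ≈ 0.008699 cm
ground = pixel_cm * 50000 / 100 = 2.54 * 50000 / (292 * 100) = 127000 / 29200 ≈ 4.35 m

4.35 m


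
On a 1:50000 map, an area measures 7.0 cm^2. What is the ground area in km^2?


ground_area = 7.0 * (50000/100)^2 = 1750000.0 m^2 = 1.75 km^2

1.75 km^2


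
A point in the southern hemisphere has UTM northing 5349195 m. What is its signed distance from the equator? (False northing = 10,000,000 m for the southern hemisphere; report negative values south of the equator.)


For southern: actual = 5349195 - 10000000 = -4650805 m

-4650805 m


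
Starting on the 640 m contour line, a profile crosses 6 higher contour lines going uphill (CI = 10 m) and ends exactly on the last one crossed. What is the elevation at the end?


elevation = 640 + 6 * 10 = 700 m

700 m


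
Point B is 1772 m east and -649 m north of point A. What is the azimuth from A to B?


az = atan2(1772, -649) = 110.1 deg
adjusted to 0-360: 110.1 degrees

110.1 degrees


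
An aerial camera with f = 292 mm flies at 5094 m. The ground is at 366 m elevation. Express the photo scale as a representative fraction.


scale = f / (H - h) = 292 mm / 4728 m = 292 / 4728000 = 1:16192

1:16192


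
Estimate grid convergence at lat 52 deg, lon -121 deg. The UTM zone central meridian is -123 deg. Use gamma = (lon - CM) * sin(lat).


gamma = (-121 - -123) * sin(52) = 2 * 0.788011 = 1.576 degrees

1.576 degrees


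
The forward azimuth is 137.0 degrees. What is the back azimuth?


back azimuth = (137.0 + 180) mod 360 = 317.0 degrees

317.0 degrees


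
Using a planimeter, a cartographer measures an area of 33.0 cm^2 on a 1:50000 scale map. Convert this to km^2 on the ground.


ground_area = 33.0 * (50000/100)^2 = 8250000.0 m^2 = 8.25 km^2

8.25 km^2


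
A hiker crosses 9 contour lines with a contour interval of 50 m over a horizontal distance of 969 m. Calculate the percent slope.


elevation change = 9 * 50 = 450 m
slope = 450 / 969 * 100 = 46.4%

46.4%


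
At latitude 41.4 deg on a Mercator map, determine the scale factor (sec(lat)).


SF = 1 / cos(41.4) = 1 / 0.750111 = 1.333

1.333


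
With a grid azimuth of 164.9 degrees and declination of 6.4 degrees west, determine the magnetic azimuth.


magnetic azimuth = grid azimuth - declination (east +ve)
mag_az = 164.9 - -6.4 = 171.3 degrees

171.3 degrees


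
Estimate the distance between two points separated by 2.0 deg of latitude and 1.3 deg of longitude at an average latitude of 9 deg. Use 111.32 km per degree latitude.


dlat_km = 2.0 * 111.32 = 222.64
dlon_km = 1.3 * 111.32 * cos(9) ≈ 142.934
dist = sqrt(222.64^2 + 142.934^2) ≈ 264.6 km

264.6 km


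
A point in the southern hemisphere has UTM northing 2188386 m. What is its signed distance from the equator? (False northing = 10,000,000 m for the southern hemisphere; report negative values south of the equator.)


For southern: actual = 2188386 - 10000000 = -7811614 m

-7811614 m


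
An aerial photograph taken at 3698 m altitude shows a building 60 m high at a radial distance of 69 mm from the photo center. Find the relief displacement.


d = h * r / H = 60 * 69 / 3698 = 1.12 mm

1.12 mm


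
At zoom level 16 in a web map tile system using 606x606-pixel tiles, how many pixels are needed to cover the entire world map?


tiles per axis = 2^16 = 65536
total tiles = 65536^2 = 4294967296
pixels per axis = 65536 * 606 = 39714816
total pixels = 39714816^2 = 1577266609913856

1577266609913856 pixels


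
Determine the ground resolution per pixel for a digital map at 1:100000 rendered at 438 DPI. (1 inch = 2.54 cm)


pixel_cm = 2.54 / 438 ≈ 0.005799 cm
ground = pixel_cm * 100000 / 100 = 2.54 * 100000 / (438 * 100) = 254000 / 43800 ≈ 5.8 m

5.8 m


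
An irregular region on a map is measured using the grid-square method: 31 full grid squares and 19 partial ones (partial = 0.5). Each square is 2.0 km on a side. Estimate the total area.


effective squares = 31 + 19 * 0.5 = 40.5
area = 40.5 * 4.0 = 162.0 km^2

162.0 km^2


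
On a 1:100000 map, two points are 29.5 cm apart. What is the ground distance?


ground = 29.5 cm * 100000 / 100 = 29500.0 m = 29.5 km

29.5 km


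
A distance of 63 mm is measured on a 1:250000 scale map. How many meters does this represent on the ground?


ground = 63 mm * 250000 / 1000 = 15750.0 m

15750.0 m


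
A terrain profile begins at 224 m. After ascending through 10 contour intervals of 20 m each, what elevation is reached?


elevation = 224 + 10 * 20 = 424 m

424 m


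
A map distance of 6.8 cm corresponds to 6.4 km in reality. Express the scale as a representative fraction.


ground = 6.4 km = 640000 cm; RF denominator = ground / map = 640000 / 6.8 ≈ 94118; RF = 1:94118

1:94118


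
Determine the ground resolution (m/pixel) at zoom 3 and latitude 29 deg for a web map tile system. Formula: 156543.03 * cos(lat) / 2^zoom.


res = 156543.03 * cos(29) / 2^3 = 156543.03 * 0.87461971 / 8 = 17114.45 m/pixel

17114.45 m/pixel


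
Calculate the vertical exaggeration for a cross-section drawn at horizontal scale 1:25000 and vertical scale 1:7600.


VE = horizontal_scale / vertical_scale = 25000 / 7600 ≈ 3.3

3.3x


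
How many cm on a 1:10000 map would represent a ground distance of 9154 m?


map_cm = 9154 * 100 / 10000 = 91.54 cm

91.54 cm


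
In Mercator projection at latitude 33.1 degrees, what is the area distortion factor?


area_distortion = 1/cos^2(33.1) = 1.425

1.425


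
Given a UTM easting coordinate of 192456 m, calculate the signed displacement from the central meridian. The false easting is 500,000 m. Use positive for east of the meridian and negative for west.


displacement = 192456 - 500000 = -307544 m

-307544 m


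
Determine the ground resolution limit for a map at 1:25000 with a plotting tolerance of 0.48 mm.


ground = 0.48 mm * 25000 / 1000 = 12.0 m

12.0 m


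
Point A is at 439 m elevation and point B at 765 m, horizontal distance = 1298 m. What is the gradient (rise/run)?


gradient = (765 - 439) / 1298 = 326 / 1298 = 0.2512

0.2512


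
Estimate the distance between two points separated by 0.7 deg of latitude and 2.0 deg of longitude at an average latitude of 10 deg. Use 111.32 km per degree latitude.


dlat_km = 0.7 * 111.32 = 77.924
dlon_km = 2.0 * 111.32 * cos(10) ≈ 219.258
dist = sqrt(77.924^2 + 219.258^2) ≈ 232.7 km

232.7 km


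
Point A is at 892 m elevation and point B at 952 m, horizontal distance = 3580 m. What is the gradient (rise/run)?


gradient = (952 - 892) / 3580 = 60 / 3580 = 0.0168

0.0168


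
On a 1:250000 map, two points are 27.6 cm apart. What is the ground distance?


ground = 27.6 cm * 250000 / 100 = 69000.0 m = 69.0 km

69.0 km


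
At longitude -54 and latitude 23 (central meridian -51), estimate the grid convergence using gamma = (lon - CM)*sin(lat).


gamma = (-54 - -51) * sin(23) = -3 * 0.390731 = -1.172 degrees

-1.172 degrees


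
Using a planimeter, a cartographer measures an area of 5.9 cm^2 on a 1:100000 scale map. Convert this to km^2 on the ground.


ground_area = 5.9 * (100000/100)^2 = 5900000.0 m^2 = 5.9 km^2

5.9 km^2


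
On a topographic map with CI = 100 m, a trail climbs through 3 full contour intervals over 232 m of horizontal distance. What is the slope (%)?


elevation change = 3 * 100 = 300 m
slope = 300 / 232 * 100 = 129.3%

129.3%


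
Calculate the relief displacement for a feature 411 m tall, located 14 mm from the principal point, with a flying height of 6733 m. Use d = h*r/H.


d = h * r / H = 411 * 14 / 6733 = 0.85 mm

0.85 mm


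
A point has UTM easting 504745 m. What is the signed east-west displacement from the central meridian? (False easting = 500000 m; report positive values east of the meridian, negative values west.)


displacement = 504745 - 500000 = 4745 m

4745 m


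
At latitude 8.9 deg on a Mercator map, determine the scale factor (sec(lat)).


SF = 1 / cos(8.9) = 1 / 0.98796 = 1.012

1.012


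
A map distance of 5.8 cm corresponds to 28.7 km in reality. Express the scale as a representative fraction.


ground = 28.7 km = 2870000 cm; RF denominator = ground / map = 2870000 / 5.8 ≈ 494828; RF = 1:494828

1:494828


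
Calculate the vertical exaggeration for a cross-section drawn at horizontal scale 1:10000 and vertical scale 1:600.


VE = horizontal_scale / vertical_scale = 10000 / 600 ≈ 16.7

16.7x


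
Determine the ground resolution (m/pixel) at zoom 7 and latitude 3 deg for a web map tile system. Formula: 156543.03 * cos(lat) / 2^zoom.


res = 156543.03 * cos(3) / 2^7 = 156543.03 * 0.99862953 / 128 = 1221.32 m/pixel

1221.32 m/pixel


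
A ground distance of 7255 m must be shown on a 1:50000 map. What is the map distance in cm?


map_cm = 7255 * 100 / 50000 = 14.51 cm

14.51 cm


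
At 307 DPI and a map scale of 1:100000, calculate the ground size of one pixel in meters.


pixel_cm = 2.54 / 307 ≈ 0.008274 cm
ground = pixel_cm * 100000 / 100 = 2.54 * 100000 / (307 * 100) = 254000 / 30700 ≈ 8.27 m

8.27 m


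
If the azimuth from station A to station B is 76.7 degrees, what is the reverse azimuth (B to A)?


back azimuth = (76.7 + 180) mod 360 = 256.7 degrees

256.7 degrees


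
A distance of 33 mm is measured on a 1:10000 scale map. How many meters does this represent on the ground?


ground = 33 mm * 10000 / 1000 = 330.0 m

330.0 m


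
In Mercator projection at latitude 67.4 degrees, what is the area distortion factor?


area_distortion = 1/cos^2(67.4) = 6.771

6.771


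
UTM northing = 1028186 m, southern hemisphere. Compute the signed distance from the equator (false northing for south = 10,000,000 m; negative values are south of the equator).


For southern: actual = 1028186 - 10000000 = -8971814 m

-8971814 m


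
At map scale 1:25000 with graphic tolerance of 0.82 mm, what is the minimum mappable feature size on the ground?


ground = 0.82 mm * 25000 / 1000 = 20.5 m

20.5 m


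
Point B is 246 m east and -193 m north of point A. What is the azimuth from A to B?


az = atan2(246, -193) = 128.1 deg
adjusted to 0-360: 128.1 degrees

128.1 degrees


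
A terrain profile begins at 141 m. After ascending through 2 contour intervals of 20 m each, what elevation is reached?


elevation = 141 + 2 * 20 = 181 m

181 m


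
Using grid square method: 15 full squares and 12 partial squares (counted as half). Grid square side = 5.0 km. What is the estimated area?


effective squares = 15 + 12 * 0.5 = 21.0
area = 21.0 * 25.0 = 525.0 km^2

525.0 km^2


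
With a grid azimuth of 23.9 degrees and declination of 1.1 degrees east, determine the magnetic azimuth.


magnetic azimuth = grid azimuth - declination (east +ve)
mag_az = 23.9 - 1.1 = 22.8 degrees

22.8 degrees


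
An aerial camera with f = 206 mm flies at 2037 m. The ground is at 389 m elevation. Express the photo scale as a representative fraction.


scale = f / (H - h) = 206 mm / 1648 m = 206 / 1648000 = 1:8000

1:8000


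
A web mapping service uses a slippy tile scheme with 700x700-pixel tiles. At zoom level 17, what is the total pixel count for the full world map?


tiles per axis = 2^17 = 131072
total tiles = 131072^2 = 17179869184
pixels per axis = 131072 * 700 = 91750400
total pixels = 91750400^2 = 8418135900160000

8418135900160000 pixels


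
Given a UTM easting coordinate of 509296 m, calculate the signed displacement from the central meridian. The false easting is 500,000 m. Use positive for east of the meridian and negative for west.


displacement = 509296 - 500000 = 9296 m

9296 m


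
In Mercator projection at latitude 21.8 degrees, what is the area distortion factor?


area_distortion = 1/cos^2(21.8) = 1.16

1.16


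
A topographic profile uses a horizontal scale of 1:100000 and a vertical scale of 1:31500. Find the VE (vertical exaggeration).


VE = horizontal_scale / vertical_scale = 100000 / 31500 ≈ 3.2

3.2x


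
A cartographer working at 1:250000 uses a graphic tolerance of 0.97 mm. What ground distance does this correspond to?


ground = 0.97 mm * 250000 / 1000 = 242.5 m

242.5 m


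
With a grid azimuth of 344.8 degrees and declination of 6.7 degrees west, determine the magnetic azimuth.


magnetic azimuth = grid azimuth - declination (east +ve)
mag_az = 344.8 - -6.7 = 351.5 degrees

351.5 degrees


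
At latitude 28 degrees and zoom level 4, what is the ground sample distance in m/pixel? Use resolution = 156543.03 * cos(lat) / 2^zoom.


res = 156543.03 * cos(28) / 2^4 = 156543.03 * 0.88294759 / 16 = 8638.71 m/pixel

8638.71 m/pixel


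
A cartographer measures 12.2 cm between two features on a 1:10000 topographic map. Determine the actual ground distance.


ground = 12.2 cm * 10000 / 100 = 1220.0 m = 1.22 km

1.22 km


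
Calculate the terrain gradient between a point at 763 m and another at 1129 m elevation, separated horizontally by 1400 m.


gradient = (1129 - 763) / 1400 = 366 / 1400 = 0.2614

0.2614


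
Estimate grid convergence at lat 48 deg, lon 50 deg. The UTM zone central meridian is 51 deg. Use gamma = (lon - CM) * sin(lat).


gamma = (50 - 51) * sin(48) = -1 * 0.743145 = -0.743 degrees

-0.743 degrees


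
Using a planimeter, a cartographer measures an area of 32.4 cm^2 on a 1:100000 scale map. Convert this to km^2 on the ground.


ground_area = 32.4 * (100000/100)^2 = 32400000.0 m^2 = 32.4 km^2

32.4 km^2


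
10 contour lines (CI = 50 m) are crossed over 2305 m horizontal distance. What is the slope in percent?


elevation change = 10 * 50 = 500 m
slope = 500 / 2305 * 100 = 21.7%

21.7%


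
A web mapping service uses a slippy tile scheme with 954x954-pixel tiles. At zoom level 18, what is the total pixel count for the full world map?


tiles per axis = 2^18 = 262144
total tiles = 262144^2 = 68719476736
pixels per axis = 262144 * 954 = 250085376
total pixels = 250085376^2 = 62542695289061376

62542695289061376 pixels


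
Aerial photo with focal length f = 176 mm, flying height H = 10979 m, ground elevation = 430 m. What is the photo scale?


scale = f / (H - h) = 176 mm / 10549 m = 176 / 10549000 = 1:59938

1:59938


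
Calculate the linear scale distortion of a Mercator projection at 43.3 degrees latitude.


SF = 1 / cos(43.3) = 1 / 0.727773 = 1.374

1.374


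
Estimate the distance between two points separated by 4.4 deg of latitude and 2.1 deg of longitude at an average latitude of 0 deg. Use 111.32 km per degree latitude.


dlat_km = 4.4 * 111.32 = 489.808
dlon_km = 2.1 * 111.32 * cos(0) ≈ 233.772
dist = sqrt(489.808^2 + 233.772^2) ≈ 542.7 km

542.7 km


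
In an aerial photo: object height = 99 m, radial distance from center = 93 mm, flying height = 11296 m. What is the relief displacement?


d = h * r / H = 99 * 93 / 11296 = 0.82 mm

0.82 mm


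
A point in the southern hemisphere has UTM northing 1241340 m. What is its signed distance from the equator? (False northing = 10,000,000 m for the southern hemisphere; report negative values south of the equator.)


For southern: actual = 1241340 - 10000000 = -8758660 m

-8758660 m


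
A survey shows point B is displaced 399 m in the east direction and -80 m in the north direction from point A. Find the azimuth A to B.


az = atan2(399, -80) = 101.3 deg
adjusted to 0-360: 101.3 degrees

101.3 degrees


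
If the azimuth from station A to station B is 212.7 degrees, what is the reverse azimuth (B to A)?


back azimuth = (212.7 + 180) mod 360 = 32.7 degrees

32.7 degrees


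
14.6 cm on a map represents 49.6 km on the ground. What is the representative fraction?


ground = 49.6 km = 4960000 cm; RF denominator = ground / map = 4960000 / 14.6 ≈ 339726; RF = 1:339726

1:339726


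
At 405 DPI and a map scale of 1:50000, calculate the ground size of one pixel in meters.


pixel_cm = 2.54 / 405 ≈ 0.006272 cm
ground = pixel_cm * 50000 / 100 = 2.54 * 50000 / (405 * 100) = 127000 / 40500 ≈ 3.14 m

3.14 m


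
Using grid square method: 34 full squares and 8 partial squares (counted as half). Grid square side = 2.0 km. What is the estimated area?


effective squares = 34 + 8 * 0.5 = 38.0
area = 38.0 * 4.0 = 152.0 km^2

152.0 km^2


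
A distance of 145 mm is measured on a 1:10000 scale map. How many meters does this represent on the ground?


ground = 145 mm * 10000 / 1000 = 1450.0 m

1450.0 m


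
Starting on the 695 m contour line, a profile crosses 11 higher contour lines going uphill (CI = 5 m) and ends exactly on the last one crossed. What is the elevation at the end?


elevation = 695 + 11 * 5 = 750 m

750 m


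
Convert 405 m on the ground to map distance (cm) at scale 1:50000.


map_cm = 405 * 100 / 50000 = 0.81 cm

0.81 cm


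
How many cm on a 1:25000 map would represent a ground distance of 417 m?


map_cm = 417 * 100 / 25000 = 1.668 cm ≈ 1.67 cm

1.67 cm


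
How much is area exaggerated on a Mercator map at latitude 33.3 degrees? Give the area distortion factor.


area_distortion = 1/cos^2(33.3) = 1.431

1.431


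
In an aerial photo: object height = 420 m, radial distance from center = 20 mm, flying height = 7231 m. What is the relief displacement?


d = h * r / H = 420 * 20 / 7231 = 1.16 mm

1.16 mm


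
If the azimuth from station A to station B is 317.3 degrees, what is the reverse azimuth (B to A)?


back azimuth = (317.3 + 180) mod 360 = 137.3 degrees

137.3 degrees


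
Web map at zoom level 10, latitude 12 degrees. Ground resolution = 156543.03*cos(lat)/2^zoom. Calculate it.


res = 156543.03 * cos(12) / 2^10 = 156543.03 * 0.9781476 / 1024 = 149.53 m/pixel

149.53 m/pixel


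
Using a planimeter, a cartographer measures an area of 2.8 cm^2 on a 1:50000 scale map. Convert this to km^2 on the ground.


ground_area = 2.8 * (50000/100)^2 = 700000.0 m^2 = 0.7 km^2

0.7 km^2


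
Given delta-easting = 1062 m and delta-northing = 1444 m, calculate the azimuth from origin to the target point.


az = atan2(1062, 1444) = 36.3 deg
adjusted to 0-360: 36.3 degrees

36.3 degrees


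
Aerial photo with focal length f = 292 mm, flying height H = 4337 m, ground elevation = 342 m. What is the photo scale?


scale = f / (H - h) = 292 mm / 3995 m = 292 / 3995000 = 1:13682

1:13682


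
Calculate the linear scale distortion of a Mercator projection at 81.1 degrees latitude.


SF = 1 / cos(81.1) = 1 / 0.15471 = 6.464

6.464


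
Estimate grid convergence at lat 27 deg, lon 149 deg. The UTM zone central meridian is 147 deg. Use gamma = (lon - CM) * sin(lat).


gamma = (149 - 147) * sin(27) = 2 * 0.45399 = 0.908 degrees

0.908 degrees


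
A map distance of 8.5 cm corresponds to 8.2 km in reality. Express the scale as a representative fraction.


ground = 8.2 km = 820000 cm; RF denominator = ground / map = 820000 / 8.5 ≈ 96471; RF = 1:96471

1:96471


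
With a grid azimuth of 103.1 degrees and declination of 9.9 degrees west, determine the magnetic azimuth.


magnetic azimuth = grid azimuth - declination (east +ve)
mag_az = 103.1 - -9.9 = 113.0 degrees

113.0 degrees


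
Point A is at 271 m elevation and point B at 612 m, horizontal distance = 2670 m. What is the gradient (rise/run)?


gradient = (612 - 271) / 2670 = 341 / 2670 = 0.1277

0.1277


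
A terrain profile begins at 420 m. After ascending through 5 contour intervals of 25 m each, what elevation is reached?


elevation = 420 + 5 * 25 = 545 m

545 m


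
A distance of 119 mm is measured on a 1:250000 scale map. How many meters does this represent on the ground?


ground = 119 mm * 250000 / 1000 = 29750.0 m

29750.0 m


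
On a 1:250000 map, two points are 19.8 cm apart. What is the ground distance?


ground = 19.8 cm * 250000 / 100 = 49500.0 m = 49.5 km

49.5 km


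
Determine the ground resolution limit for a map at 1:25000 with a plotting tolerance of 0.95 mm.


ground = 0.95 mm * 25000 / 1000 = 23.75 m

23.75 m


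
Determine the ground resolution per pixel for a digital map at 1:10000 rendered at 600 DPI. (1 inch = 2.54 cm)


pixel_cm = 2.54 / 600 ≈ 0.004233 cm
ground = pixel_cm * 10000 / 100 = 2.54 * 10000 / (600 * 100) = 25400 / 60000 ≈ 0.42 m

0.42 m


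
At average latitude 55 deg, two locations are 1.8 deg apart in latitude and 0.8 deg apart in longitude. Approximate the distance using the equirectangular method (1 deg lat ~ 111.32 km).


dlat_km = 1.8 * 111.32 = 200.376
dlon_km = 0.8 * 111.32 * cos(55) ≈ 51.08
dist = sqrt(200.376^2 + 51.08^2) ≈ 206.8 km

206.8 km


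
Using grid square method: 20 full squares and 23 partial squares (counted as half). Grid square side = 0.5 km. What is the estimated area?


effective squares = 20 + 23 * 0.5 = 31.5
area = 31.5 * 0.25 = 7.875 km^2

7.875 km^2


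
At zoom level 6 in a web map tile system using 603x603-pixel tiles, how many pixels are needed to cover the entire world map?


tiles per axis = 2^6 = 64
total tiles = 64^2 = 4096
pixels per axis = 64 * 603 = 38592
total pixels = 38592^2 = 1489342464

1489342464 pixels


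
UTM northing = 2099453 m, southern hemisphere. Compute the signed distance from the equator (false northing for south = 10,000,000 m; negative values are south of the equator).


For southern: actual = 2099453 - 10000000 = -7900547 m

-7900547 m


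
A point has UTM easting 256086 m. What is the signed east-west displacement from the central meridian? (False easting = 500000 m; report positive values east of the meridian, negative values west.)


displacement = 256086 - 500000 = -243914 m

-243914 m


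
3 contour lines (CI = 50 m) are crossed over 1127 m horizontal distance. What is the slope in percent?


elevation change = 3 * 50 = 150 m
slope = 150 / 1127 * 100 = 13.3%

13.3%
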